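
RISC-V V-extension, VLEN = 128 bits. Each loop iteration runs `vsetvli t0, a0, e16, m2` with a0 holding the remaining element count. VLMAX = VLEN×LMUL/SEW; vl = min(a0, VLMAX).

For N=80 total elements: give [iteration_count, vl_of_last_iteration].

[iterations, last_vl] = [5, 16]

VLMAX = VLEN×LMUL/SEW = 128×2/16 = 16
N=80: ⌈80/16⌉ = 5 iters; last vl = 80 − 4×16 = 16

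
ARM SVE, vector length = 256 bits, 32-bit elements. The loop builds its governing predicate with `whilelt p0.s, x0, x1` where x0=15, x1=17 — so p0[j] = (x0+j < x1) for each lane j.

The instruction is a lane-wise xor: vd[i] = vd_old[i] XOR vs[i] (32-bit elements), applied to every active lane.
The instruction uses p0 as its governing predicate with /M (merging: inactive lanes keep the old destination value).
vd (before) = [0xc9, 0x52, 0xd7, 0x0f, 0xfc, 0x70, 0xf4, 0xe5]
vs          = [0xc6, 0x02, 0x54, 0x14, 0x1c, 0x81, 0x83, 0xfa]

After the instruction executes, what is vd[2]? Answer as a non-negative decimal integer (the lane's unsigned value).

register lanes = 256/32 = 8
active while 15+j < 17, i.e. j ∈ [0,2) capped at 8 ⇒ 2
vd[0] xor(0xc9,0xc6) -> 0x0f
vd[1] xor(0x52,0x02) -> 0x50
vd[2] tail/keep -> 0xd7
vd[3] tail/keep -> 0x0f
vd[4] tail/keep -> 0xfc
vd[5] tail/keep -> 0x70
vd[6] tail/keep -> 0xf4
vd[7] tail/keep -> 0xe5

vd[2] = 215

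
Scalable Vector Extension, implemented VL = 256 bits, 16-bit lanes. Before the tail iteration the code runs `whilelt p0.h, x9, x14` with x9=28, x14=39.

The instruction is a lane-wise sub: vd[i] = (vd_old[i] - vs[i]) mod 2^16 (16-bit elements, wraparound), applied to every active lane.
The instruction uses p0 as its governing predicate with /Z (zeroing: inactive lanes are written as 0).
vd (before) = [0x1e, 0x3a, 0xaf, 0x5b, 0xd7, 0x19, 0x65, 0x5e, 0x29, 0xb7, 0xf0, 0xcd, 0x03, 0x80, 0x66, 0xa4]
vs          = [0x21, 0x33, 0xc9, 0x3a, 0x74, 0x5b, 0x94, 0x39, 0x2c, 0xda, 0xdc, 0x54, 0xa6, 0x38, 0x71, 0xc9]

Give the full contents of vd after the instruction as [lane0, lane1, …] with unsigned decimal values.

256-bit reg / 16-bit elem → 16 lanes
active while 28+j < 39, i.e. j ∈ [0,11) capped at 16 ⇒ 11
  i=0: sub(0x1e,0x21) → 65533
  i=1: sub(0x3a,0x33) → 7
  i=2: sub(0xaf,0xc9) → 65510
  i=3: sub(0x5b,0x3a) → 33
  i=4: sub(0xd7,0x74) → 99
  i=5: sub(0x19,0x5b) → 65470
  i=6: sub(0x65,0x94) → 65489
  i=7: sub(0x5e,0x39) → 37
  i=8: sub(0x29,0x2c) → 65533
  i=9: sub(0xb7,0xda) → 65501
  i=10: sub(0xf0,0xdc) → 20
  i=11: tail/zero → 0
  i=12: tail/zero → 0
  i=13: tail/zero → 0
  i=14: tail/zero → 0
  i=15: tail/zero → 0

vd = [65533, 7, 65510, 33, 99, 65470, 65489, 37, 65533, 65501, 20, 0, 0, 0, 0, 0]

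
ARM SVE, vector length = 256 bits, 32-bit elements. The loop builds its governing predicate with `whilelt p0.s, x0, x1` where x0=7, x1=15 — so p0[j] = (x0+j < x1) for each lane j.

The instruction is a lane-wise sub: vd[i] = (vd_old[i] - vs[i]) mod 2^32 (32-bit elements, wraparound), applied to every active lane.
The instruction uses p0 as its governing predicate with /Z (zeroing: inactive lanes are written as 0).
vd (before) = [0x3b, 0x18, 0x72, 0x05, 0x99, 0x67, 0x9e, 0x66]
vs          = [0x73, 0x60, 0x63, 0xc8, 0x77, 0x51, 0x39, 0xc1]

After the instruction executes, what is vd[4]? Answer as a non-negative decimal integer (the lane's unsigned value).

vd[4] = 34

lane count: 256 div 32 = 8
whilelt: lane j active iff 7+j < 15 → j < 8 → 8 active
vd[0] sub(0x3b,0x73) -> 0xffffffc8
vd[1] sub(0x18,0x60) -> 0xffffffb8
vd[2] sub(0x72,0x63) -> 0x0f
vd[3] sub(0x05,0xc8) -> 0xffffff3d
vd[4] sub(0x99,0x77) -> 0x22
vd[5] sub(0x67,0x51) -> 0x16
vd[6] sub(0x9e,0x39) -> 0x65
vd[7] sub(0x66,0xc1) -> 0xffffffa5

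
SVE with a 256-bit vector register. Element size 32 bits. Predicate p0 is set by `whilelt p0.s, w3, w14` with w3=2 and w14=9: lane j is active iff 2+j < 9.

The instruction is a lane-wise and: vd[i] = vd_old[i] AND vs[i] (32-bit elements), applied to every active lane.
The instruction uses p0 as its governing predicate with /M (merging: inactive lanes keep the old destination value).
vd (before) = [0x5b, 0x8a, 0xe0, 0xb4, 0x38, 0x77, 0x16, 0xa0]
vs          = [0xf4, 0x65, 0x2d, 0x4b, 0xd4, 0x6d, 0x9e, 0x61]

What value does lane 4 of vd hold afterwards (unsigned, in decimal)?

vd[4] = 16

256-bit reg / 32-bit elem → 8 lanes
p0[j] = (2+j < 9); true for j=0..6 → 7 lanes set
  i=0: and(0x5b,0xf4) → 80
  i=1: and(0x8a,0x65) → 0
  i=2: and(0xe0,0x2d) → 32
  i=3: and(0xb4,0x4b) → 0
  i=4: and(0x38,0xd4) → 16
  i=5: and(0x77,0x6d) → 101
  i=6: and(0x16,0x9e) → 22
  i=7: tail/keep → 160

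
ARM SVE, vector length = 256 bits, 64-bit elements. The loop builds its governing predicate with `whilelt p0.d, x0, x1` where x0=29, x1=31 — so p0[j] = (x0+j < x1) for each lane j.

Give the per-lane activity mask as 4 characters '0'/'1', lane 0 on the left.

predicate = 1100

register lanes = 256/64 = 4
p0[j] = (29+j < 31); true for j=0..1 → 2 lanes set
bits (lane 0 leftmost): 1100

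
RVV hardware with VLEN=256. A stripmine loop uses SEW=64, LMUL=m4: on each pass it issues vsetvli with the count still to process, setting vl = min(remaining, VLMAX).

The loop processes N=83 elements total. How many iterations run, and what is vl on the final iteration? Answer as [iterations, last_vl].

[iterations, last_vl] = [6, 3]

VLMAX = (256 × 4) / 64 = 16 lanes
N=83: ⌈83/16⌉ = 6 iters; last vl = 83 − 5×16 = 3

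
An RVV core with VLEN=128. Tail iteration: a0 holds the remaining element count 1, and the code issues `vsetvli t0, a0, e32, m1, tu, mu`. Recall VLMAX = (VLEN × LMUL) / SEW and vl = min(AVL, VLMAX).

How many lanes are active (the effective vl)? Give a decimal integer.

VLMAX = (128 × 1) / 32 = 4 lanes
vl = min(AVL, VLMAX) = min(1, 4) = 1

vl = 1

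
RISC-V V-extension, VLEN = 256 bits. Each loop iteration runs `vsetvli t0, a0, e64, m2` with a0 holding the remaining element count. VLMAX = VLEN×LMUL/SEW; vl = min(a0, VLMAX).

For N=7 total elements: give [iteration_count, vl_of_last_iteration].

[iterations, last_vl] = [1, 7]

VLMAX = (256 × 2) / 64 = 8 lanes
7 elements at 8/iter → 1 passes, remainder 7 on the last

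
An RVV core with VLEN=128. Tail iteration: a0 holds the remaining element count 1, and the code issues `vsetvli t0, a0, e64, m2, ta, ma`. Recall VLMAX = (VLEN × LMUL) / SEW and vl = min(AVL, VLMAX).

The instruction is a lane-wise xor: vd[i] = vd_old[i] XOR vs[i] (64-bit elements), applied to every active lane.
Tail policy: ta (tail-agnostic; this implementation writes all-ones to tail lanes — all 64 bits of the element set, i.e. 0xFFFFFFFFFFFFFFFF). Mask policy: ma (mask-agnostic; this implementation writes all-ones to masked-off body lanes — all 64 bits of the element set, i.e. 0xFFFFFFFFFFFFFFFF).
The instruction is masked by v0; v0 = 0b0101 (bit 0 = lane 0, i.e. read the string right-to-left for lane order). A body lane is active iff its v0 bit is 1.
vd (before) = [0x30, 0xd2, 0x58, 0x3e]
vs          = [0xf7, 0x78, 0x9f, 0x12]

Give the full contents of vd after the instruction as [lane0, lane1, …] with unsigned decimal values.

VLMAX = VLEN×LMUL/SEW = 128×2/64 = 4
AVL=1 ≤ VLMAX=4, so vl = 1
[0] xor(0x30,0xf7) = 0xc7
[1] tail/ones = 0xffffffffffffffff
[2] tail/ones = 0xffffffffffffffff
[3] tail/ones = 0xffffffffffffffff

vd = [199, 18446744073709551615, 18446744073709551615, 18446744073709551615]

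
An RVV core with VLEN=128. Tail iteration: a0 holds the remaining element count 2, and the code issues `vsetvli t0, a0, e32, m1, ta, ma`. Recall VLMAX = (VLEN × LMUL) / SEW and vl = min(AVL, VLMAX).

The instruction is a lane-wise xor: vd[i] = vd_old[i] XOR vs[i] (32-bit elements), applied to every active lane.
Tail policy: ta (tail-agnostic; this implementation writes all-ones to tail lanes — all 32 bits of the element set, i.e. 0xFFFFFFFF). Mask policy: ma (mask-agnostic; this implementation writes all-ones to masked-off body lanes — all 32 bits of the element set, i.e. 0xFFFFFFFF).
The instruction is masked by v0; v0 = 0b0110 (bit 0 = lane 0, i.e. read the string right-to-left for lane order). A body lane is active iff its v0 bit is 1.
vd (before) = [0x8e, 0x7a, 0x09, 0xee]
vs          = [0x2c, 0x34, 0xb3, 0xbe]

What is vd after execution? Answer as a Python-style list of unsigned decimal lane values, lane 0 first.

VLMAX = VLEN×LMUL/SEW = 128×1/32 = 4
AVL=2 ≤ VLMAX=4, so vl = 2
  i=0: mask-off/ones → 4294967295
  i=1: xor(0x7a,0x34) → 78
  i=2: tail/ones → 4294967295
  i=3: tail/ones → 4294967295

vd = [4294967295, 78, 4294967295, 4294967295]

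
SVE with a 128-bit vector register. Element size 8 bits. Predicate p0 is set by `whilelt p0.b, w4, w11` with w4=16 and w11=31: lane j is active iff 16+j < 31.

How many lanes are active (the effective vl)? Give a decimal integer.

lane count: 128 div 8 = 16
active while 16+j < 31, i.e. j ∈ [0,15) capped at 16 ⇒ 15

vl = 15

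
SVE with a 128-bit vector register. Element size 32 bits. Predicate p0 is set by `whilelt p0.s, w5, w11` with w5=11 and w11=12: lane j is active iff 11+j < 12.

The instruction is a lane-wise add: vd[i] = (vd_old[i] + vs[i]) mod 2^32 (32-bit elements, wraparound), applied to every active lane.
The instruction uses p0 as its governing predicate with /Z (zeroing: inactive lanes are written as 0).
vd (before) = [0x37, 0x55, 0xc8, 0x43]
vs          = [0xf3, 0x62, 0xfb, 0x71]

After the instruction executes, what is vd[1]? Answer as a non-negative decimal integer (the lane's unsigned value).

vd[1] = 0

lane count: 128 div 32 = 4
active while 11+j < 12, i.e. j ∈ [0,1) capped at 4 ⇒ 1
[0] add(0x37,0xf3) = 0x12a
[1] tail/zero = 0x00
[2] tail/zero = 0x00
[3] tail/zero = 0x00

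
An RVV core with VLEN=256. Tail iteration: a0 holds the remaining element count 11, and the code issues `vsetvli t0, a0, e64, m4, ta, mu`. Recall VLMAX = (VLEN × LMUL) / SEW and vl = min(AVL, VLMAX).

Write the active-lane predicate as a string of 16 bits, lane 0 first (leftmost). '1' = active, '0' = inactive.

VLMAX = VLEN×LMUL/SEW = 256×4/64 = 16
vl = min(AVL, VLMAX) = min(11, 16) = 11
bits (lane 0 leftmost): 1111111111100000

predicate = 1111111111100000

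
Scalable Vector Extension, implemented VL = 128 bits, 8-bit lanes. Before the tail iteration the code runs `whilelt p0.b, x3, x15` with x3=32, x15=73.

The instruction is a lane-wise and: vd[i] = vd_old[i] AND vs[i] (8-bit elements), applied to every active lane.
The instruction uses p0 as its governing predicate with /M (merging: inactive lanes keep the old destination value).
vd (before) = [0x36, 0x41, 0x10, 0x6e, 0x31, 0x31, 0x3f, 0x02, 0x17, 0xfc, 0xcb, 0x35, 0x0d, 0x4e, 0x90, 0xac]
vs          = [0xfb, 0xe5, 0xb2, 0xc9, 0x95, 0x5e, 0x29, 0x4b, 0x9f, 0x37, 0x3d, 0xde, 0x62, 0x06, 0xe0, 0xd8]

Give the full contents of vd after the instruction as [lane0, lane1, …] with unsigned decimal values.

128-bit reg / 8-bit elem → 16 lanes
active while 32+j < 73, i.e. j ∈ [0,41) capped at 16 ⇒ 16
[0] and(0x36,0xfb) = 0x32
[1] and(0x41,0xe5) = 0x41
[2] and(0x10,0xb2) = 0x10
[3] and(0x6e,0xc9) = 0x48
[4] and(0x31,0x95) = 0x11
[5] and(0x31,0x5e) = 0x10
[6] and(0x3f,0x29) = 0x29
[7] and(0x02,0x4b) = 0x02
[8] and(0x17,0x9f) = 0x17
[9] and(0xfc,0x37) = 0x34
[10] and(0xcb,0x3d) = 0x09
[11] and(0x35,0xde) = 0x14
[12] and(0x0d,0x62) = 0x00
[13] and(0x4e,0x06) = 0x06
[14] and(0x90,0xe0) = 0x80
[15] and(0xac,0xd8) = 0x88

vd = [50, 65, 16, 72, 17, 16, 41, 2, 23, 52, 9, 20, 0, 6, 128, 136]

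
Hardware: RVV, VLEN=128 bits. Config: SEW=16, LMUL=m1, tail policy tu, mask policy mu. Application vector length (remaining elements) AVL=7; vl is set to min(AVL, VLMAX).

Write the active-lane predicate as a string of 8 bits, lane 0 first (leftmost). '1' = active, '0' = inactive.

VLMAX = (128 × 1) / 16 = 8 lanes
vl ← min(7, 8) = 7
bits (lane 0 leftmost): 11111110

predicate = 11111110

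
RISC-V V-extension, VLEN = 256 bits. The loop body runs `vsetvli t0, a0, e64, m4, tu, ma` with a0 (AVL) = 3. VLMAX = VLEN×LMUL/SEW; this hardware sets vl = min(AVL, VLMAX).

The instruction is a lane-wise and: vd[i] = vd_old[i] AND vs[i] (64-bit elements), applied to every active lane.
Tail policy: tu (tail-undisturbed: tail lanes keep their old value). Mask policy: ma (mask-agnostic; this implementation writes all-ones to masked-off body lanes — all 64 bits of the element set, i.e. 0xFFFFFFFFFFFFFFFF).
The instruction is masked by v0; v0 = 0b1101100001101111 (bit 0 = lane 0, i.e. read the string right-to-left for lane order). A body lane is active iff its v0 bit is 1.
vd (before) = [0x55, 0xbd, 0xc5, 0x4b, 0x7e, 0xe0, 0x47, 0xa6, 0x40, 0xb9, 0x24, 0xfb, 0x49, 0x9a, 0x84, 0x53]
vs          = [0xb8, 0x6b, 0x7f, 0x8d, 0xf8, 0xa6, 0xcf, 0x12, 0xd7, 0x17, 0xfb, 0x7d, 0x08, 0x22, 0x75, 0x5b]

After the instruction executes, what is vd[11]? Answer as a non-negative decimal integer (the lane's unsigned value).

vd[11] = 251

lanes per group: 256·4/64 = 16
AVL=3 ≤ VLMAX=16, so vl = 3
  i=0: and(0x55,0xb8) → 16
  i=1: and(0xbd,0x6b) → 41
  i=2: and(0xc5,0x7f) → 69
  i=3: tail/keep → 75
  i=4: tail/keep → 126
  i=5: tail/keep → 224
  i=6: tail/keep → 71
  i=7: tail/keep → 166
  i=8: tail/keep → 64
  i=9: tail/keep → 185
  i=10: tail/keep → 36
  i=11: tail/keep → 251
  i=12: tail/keep → 73
  i=13: tail/keep → 154
  i=14: tail/keep → 132
  i=15: tail/keep → 83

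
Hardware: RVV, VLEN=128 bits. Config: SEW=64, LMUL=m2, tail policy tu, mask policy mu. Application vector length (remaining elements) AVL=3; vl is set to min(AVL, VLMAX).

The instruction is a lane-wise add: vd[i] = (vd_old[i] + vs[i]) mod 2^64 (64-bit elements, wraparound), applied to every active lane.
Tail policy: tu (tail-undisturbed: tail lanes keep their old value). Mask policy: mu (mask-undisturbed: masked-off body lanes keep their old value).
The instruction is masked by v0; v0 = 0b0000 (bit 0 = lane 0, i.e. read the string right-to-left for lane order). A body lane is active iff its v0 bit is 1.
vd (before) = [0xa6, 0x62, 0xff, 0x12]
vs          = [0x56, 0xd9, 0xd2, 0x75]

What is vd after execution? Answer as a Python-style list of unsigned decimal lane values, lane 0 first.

vd = [166, 98, 255, 18]

VLMAX = (128 × 2) / 64 = 4 lanes
AVL=3 ≤ VLMAX=4, so vl = 3
lane  0: mask-off/keep ⇒ 0xa6
lane  1: mask-off/keep ⇒ 0x62
lane  2: mask-off/keep ⇒ 0xff
lane  3: tail/keep ⇒ 0x12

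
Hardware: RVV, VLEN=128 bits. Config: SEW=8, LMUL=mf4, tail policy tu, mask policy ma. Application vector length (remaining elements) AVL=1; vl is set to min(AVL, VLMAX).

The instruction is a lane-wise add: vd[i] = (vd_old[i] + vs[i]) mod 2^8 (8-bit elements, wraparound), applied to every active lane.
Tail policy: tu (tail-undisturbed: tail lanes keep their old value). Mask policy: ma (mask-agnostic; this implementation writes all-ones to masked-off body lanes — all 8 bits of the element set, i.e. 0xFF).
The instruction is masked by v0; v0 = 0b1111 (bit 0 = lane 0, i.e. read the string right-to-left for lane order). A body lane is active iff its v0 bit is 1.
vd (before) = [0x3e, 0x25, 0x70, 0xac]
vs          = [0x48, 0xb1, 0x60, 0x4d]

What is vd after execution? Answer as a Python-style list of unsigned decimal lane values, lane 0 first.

vd = [134, 37, 112, 172]

VLMAX = VLEN×LMUL/SEW = 128×1/4/8 = 4
AVL=1 ≤ VLMAX=4, so vl = 1
[0] add(0x3e,0x48) = 0x86
[1] tail/keep = 0x25
[2] tail/keep = 0x70
[3] tail/keep = 0xac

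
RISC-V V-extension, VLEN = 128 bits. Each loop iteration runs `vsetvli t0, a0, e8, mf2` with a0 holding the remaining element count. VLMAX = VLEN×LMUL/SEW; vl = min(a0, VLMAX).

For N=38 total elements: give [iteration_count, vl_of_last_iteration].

VLMAX = VLEN×LMUL/SEW = 128×1/2/8 = 8
N=38: ⌈38/8⌉ = 5 iters; last vl = 38 − 4×8 = 6

[iterations, last_vl] = [5, 6]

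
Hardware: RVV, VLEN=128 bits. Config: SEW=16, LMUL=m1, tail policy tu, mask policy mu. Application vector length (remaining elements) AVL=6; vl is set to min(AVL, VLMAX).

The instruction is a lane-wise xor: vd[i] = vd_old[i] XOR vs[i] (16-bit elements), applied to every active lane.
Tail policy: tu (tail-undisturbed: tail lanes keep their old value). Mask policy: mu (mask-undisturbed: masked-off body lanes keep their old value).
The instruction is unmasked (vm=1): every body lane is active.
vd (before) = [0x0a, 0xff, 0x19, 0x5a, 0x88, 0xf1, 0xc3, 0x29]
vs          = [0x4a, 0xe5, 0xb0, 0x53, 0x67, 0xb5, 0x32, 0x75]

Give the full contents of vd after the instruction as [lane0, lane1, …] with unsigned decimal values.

vd = [64, 26, 169, 9, 239, 68, 195, 41]

VLMAX = VLEN×LMUL/SEW = 128×1/16 = 8
vl ← min(6, 8) = 6
[0] xor(0x0a,0x4a) = 0x40
[1] xor(0xff,0xe5) = 0x1a
[2] xor(0x19,0xb0) = 0xa9
[3] xor(0x5a,0x53) = 0x09
[4] xor(0x88,0x67) = 0xef
[5] xor(0xf1,0xb5) = 0x44
[6] tail/keep = 0xc3
[7] tail/keep = 0x29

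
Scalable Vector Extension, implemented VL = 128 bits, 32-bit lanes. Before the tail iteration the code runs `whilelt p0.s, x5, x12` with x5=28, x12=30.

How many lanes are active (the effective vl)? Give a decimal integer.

vl = 2

register lanes = 128/32 = 4
active while 28+j < 30, i.e. j ∈ [0,2) capped at 4 ⇒ 2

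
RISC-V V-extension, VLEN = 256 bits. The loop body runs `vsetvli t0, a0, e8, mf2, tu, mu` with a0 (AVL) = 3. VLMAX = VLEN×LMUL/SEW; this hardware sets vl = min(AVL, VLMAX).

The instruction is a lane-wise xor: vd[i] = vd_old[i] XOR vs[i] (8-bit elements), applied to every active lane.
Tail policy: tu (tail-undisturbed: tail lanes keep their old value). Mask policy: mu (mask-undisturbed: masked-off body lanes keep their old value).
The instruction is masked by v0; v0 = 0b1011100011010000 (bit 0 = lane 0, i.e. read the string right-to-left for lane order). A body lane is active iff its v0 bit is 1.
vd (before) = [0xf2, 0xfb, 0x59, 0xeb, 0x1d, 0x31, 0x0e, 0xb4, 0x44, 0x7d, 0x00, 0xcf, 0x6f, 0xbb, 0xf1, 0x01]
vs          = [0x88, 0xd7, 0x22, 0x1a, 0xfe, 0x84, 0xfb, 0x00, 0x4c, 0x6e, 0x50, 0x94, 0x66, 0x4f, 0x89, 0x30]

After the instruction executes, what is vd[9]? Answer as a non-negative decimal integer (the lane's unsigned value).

lanes per group: 256·1/2/8 = 16
vl ← min(3, 16) = 3
  i=0: mask-off/keep → 242
  i=1: mask-off/keep → 251
  i=2: mask-off/keep → 89
  i=3: tail/keep → 235
  i=4: tail/keep → 29
  i=5: tail/keep → 49
  i=6: tail/keep → 14
  i=7: tail/keep → 180
  i=8: tail/keep → 68
  i=9: tail/keep → 125
  i=10: tail/keep → 0
  i=11: tail/keep → 207
  i=12: tail/keep → 111
  i=13: tail/keep → 187
  i=14: tail/keep → 241
  i=15: tail/keep → 1

vd[9] = 125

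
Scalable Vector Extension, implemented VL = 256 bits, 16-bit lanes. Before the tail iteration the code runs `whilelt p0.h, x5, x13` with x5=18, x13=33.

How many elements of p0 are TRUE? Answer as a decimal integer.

vl = 15

register lanes = 256/16 = 16
whilelt: lane j active iff 18+j < 33 → j < 15 → 15 active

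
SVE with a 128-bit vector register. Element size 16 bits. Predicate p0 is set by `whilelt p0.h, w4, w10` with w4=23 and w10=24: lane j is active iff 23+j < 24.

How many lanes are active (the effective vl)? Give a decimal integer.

register lanes = 128/16 = 8
whilelt: lane j active iff 23+j < 24 → j < 1 → 1 active

vl = 1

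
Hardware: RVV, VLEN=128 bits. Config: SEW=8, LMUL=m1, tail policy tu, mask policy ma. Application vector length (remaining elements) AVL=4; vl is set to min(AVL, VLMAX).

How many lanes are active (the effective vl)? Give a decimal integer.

VLMAX = VLEN×LMUL/SEW = 128×1/8 = 16
vl = min(AVL, VLMAX) = min(4, 16) = 4

vl = 4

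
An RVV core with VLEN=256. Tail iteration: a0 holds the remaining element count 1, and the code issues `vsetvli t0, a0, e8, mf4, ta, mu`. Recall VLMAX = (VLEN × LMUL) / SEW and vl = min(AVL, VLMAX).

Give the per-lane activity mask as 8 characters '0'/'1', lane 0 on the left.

VLMAX = VLEN×LMUL/SEW = 256×1/4/8 = 8
vl = min(AVL, VLMAX) = min(1, 8) = 1
bits (lane 0 leftmost): 10000000

predicate = 10000000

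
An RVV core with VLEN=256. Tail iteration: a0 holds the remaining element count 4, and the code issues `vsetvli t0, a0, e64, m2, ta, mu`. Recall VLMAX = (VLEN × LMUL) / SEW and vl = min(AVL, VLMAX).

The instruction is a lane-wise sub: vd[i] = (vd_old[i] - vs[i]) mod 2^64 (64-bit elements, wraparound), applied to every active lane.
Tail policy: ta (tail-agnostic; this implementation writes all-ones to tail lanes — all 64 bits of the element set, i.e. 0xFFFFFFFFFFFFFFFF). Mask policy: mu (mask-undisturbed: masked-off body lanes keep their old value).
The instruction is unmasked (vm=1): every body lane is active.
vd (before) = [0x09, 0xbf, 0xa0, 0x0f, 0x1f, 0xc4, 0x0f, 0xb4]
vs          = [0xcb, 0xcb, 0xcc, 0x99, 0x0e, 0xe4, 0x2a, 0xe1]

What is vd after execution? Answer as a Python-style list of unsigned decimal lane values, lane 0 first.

VLMAX = (256 × 2) / 64 = 8 lanes
vl ← min(4, 8) = 4
vd[0] sub(0x09,0xcb) -> 0xffffffffffffff3e
vd[1] sub(0xbf,0xcb) -> 0xfffffffffffffff4
vd[2] sub(0xa0,0xcc) -> 0xffffffffffffffd4
vd[3] sub(0x0f,0x99) -> 0xffffffffffffff76
vd[4] tail/ones -> 0xffffffffffffffff
vd[5] tail/ones -> 0xffffffffffffffff
vd[6] tail/ones -> 0xffffffffffffffff
vd[7] tail/ones -> 0xffffffffffffffff

vd = [18446744073709551422, 18446744073709551604, 18446744073709551572, 18446744073709551478, 18446744073709551615, 18446744073709551615, 18446744073709551615, 18446744073709551615]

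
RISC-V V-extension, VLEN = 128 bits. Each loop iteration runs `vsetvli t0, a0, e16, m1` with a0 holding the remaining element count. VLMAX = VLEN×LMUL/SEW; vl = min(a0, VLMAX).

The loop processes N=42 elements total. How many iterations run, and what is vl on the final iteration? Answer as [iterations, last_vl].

[iterations, last_vl] = [6, 2]

lanes per group: 128·1/16 = 8
iterations = ceil(42/8) = 6; final-pass vl = 2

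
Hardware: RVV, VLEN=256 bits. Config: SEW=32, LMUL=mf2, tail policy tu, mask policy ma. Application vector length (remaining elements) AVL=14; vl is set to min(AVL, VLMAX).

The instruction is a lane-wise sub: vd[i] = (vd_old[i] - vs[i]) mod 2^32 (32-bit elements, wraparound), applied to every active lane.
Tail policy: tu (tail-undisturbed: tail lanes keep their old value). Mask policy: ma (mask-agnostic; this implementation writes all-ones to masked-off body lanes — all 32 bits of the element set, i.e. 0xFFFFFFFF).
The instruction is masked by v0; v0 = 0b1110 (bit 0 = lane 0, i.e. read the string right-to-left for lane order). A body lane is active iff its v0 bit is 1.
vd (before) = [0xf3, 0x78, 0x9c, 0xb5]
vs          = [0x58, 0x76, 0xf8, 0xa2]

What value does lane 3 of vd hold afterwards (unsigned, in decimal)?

vd[3] = 19

VLMAX = VLEN×LMUL/SEW = 256×1/2/32 = 4
vl = min(AVL, VLMAX) = min(14, 4) = 4
  i=0: mask-off/ones → 4294967295
  i=1: sub(0x78,0x76) → 2
  i=2: sub(0x9c,0xf8) → 4294967204
  i=3: sub(0xb5,0xa2) → 19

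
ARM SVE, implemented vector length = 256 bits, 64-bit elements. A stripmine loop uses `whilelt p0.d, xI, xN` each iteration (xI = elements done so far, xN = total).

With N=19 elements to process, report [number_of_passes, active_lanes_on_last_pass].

[iterations, last_vl] = [5, 3]

register lanes = 256/64 = 4
N=19: ⌈19/4⌉ = 5 iters; last vl = 19 − 4×4 = 3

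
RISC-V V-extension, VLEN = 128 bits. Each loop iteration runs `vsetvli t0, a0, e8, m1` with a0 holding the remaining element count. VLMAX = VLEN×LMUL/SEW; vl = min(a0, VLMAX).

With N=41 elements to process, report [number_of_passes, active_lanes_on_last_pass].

VLMAX = (128 × 1) / 8 = 16 lanes
iterations = ceil(41/16) = 3; final-pass vl = 9

[iterations, last_vl] = [3, 9]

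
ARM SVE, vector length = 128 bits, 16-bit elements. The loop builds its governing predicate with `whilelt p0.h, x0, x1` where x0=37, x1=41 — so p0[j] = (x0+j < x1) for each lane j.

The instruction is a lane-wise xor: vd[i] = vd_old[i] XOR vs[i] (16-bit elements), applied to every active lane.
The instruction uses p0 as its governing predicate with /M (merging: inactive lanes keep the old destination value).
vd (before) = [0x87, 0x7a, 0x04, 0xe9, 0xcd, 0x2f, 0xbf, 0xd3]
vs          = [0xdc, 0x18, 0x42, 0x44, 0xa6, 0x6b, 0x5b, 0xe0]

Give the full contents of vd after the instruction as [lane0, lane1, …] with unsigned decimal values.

vd = [91, 98, 70, 173, 205, 47, 191, 211]

register lanes = 128/16 = 8
p0[j] = (37+j < 41); true for j=0..3 → 4 lanes set
vd[0] xor(0x87,0xdc) -> 0x5b
vd[1] xor(0x7a,0x18) -> 0x62
vd[2] xor(0x04,0x42) -> 0x46
vd[3] xor(0xe9,0x44) -> 0xad
vd[4] tail/keep -> 0xcd
vd[5] tail/keep -> 0x2f
vd[6] tail/keep -> 0xbf
vd[7] tail/keep -> 0xd3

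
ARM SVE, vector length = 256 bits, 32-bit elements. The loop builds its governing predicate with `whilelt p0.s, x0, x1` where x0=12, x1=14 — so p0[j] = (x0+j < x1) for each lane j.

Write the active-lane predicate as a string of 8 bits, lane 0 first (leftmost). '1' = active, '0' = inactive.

predicate = 11000000

register lanes = 256/32 = 8
active while 12+j < 14, i.e. j ∈ [0,2) capped at 8 ⇒ 2
bits (lane 0 leftmost): 11000000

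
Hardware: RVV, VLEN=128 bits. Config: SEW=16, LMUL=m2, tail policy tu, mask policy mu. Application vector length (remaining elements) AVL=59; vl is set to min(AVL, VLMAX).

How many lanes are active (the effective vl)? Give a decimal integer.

lanes per group: 128·2/16 = 16
AVL=59 > VLMAX=16, so vl = 16

vl = 16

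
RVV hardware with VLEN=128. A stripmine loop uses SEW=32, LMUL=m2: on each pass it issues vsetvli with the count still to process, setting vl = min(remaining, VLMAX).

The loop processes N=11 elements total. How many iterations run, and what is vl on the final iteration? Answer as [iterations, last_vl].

lanes per group: 128·2/32 = 8
iterations = ceil(11/8) = 2; final-pass vl = 3

[iterations, last_vl] = [2, 3]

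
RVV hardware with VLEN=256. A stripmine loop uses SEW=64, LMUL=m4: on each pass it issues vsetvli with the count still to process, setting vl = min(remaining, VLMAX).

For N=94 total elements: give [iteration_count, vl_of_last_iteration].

lanes per group: 256·4/64 = 16
N=94: ⌈94/16⌉ = 6 iters; last vl = 94 − 5×16 = 14

[iterations, last_vl] = [6, 14]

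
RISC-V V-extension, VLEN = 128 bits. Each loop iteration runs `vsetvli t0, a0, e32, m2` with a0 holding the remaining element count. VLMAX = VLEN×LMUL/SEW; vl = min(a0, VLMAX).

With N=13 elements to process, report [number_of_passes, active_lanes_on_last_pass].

VLMAX = (128 × 2) / 32 = 8 lanes
iterations = ceil(13/8) = 2; final-pass vl = 5

[iterations, last_vl] = [2, 5]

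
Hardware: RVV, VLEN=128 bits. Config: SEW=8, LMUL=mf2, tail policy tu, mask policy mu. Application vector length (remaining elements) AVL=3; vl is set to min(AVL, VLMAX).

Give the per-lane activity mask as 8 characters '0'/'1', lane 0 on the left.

predicate = 11100000

VLMAX = (128 × 1/2) / 8 = 8 lanes
AVL=3 ≤ VLMAX=8, so vl = 3
bits (lane 0 leftmost): 11100000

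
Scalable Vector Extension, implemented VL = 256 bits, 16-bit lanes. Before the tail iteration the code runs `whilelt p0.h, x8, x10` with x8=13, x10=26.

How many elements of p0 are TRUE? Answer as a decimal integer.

vl = 13

256-bit reg / 16-bit elem → 16 lanes
p0[j] = (13+j < 26); true for j=0..12 → 13 lanes set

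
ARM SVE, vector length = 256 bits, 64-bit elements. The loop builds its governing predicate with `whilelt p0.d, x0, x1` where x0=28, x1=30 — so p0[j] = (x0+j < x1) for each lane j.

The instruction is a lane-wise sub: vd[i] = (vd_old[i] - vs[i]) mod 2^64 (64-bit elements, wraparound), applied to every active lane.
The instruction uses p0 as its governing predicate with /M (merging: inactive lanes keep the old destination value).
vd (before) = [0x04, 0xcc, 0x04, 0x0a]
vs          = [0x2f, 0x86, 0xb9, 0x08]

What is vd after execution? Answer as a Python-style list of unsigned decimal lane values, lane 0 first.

vd = [18446744073709551573, 70, 4, 10]

register lanes = 256/64 = 4
p0[j] = (28+j < 30); true for j=0..1 → 2 lanes set
  i=0: sub(0x04,0x2f) → 18446744073709551573
  i=1: sub(0xcc,0x86) → 70
  i=2: tail/keep → 4
  i=3: tail/keep → 10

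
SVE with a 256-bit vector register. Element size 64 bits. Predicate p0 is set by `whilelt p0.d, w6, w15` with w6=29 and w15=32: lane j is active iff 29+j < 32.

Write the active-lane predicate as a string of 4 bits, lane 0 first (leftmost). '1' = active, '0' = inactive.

256-bit reg / 64-bit elem → 4 lanes
p0[j] = (29+j < 32); true for j=0..2 → 3 lanes set
bits (lane 0 leftmost): 1110

predicate = 1110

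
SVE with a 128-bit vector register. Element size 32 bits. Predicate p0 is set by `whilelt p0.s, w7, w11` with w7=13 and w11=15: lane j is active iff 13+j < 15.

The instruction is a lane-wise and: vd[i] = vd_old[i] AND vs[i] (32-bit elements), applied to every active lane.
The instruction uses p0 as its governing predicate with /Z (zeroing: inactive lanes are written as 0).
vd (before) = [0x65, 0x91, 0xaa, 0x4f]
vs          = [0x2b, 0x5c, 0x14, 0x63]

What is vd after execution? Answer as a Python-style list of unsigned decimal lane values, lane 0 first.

128-bit reg / 32-bit elem → 4 lanes
active while 13+j < 15, i.e. j ∈ [0,2) capped at 4 ⇒ 2
[0] and(0x65,0x2b) = 0x21
[1] and(0x91,0x5c) = 0x10
[2] tail/zero = 0x00
[3] tail/zero = 0x00

vd = [33, 16, 0, 0]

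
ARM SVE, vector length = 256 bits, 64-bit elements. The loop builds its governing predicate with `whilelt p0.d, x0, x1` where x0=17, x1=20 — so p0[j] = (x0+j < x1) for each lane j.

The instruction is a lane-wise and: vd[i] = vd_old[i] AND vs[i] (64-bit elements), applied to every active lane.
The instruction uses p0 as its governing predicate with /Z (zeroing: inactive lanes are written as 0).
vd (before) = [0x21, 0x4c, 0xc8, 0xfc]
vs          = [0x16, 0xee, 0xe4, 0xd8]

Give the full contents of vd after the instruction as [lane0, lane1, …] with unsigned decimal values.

vd = [0, 76, 192, 0]

lane count: 256 div 64 = 4
whilelt: lane j active iff 17+j < 20 → j < 3 → 3 active
lane  0: and(0x21,0x16) ⇒ 0x00
lane  1: and(0x4c,0xee) ⇒ 0x4c
lane  2: and(0xc8,0xe4) ⇒ 0xc0
lane  3: tail/zero ⇒ 0x00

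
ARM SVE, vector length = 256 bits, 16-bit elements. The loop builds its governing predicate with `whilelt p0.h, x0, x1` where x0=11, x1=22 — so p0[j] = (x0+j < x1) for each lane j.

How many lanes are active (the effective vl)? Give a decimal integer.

vl = 11

256-bit reg / 16-bit elem → 16 lanes
p0[j] = (11+j < 22); true for j=0..10 → 11 lanes set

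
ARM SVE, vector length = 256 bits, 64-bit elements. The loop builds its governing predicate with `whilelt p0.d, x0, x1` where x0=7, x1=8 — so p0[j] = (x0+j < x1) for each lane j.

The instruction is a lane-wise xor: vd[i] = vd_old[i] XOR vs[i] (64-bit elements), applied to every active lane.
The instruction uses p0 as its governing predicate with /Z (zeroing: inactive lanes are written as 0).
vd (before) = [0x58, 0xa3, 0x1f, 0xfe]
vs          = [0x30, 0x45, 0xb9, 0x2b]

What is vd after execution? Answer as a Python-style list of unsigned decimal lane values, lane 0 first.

vd = [104, 0, 0, 0]

lane count: 256 div 64 = 4
whilelt: lane j active iff 7+j < 8 → j < 1 → 1 active
lane  0: xor(0x58,0x30) ⇒ 0x68
lane  1: tail/zero ⇒ 0x00
lane  2: tail/zero ⇒ 0x00
lane  3: tail/zero ⇒ 0x00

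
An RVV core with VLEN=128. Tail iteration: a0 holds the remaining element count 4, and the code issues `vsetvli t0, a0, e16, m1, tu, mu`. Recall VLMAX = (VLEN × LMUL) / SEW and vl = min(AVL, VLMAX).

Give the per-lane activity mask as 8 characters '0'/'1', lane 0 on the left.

VLMAX = VLEN×LMUL/SEW = 128×1/16 = 8
AVL=4 ≤ VLMAX=8, so vl = 4
bits (lane 0 leftmost): 11110000

predicate = 11110000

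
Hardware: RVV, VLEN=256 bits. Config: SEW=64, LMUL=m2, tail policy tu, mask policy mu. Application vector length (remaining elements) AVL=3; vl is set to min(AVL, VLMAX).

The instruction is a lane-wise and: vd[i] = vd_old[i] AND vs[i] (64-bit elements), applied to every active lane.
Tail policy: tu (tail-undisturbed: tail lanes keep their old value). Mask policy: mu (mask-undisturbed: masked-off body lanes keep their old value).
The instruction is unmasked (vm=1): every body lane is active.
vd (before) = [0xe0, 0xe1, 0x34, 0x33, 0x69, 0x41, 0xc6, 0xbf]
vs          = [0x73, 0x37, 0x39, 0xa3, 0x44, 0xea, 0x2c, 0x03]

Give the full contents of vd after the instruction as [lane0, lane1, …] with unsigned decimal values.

VLMAX = (256 × 2) / 64 = 8 lanes
vl = min(AVL, VLMAX) = min(3, 8) = 3
  i=0: and(0xe0,0x73) → 96
  i=1: and(0xe1,0x37) → 33
  i=2: and(0x34,0x39) → 48
  i=3: tail/keep → 51
  i=4: tail/keep → 105
  i=5: tail/keep → 65
  i=6: tail/keep → 198
  i=7: tail/keep → 191

vd = [96, 33, 48, 51, 105, 65, 198, 191]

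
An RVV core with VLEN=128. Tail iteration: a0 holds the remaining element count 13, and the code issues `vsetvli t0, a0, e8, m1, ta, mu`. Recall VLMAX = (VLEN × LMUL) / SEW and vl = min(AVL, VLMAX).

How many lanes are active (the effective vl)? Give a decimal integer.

vl = 13

VLMAX = VLEN×LMUL/SEW = 128×1/8 = 16
vl = min(AVL, VLMAX) = min(13, 16) = 13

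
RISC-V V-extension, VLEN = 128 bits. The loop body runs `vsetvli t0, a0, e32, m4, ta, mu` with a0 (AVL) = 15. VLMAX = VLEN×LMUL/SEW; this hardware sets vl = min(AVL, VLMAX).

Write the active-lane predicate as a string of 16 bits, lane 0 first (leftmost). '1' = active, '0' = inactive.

predicate = 1111111111111110

lanes per group: 128·4/32 = 16
AVL=15 ≤ VLMAX=16, so vl = 15
bits (lane 0 leftmost): 1111111111111110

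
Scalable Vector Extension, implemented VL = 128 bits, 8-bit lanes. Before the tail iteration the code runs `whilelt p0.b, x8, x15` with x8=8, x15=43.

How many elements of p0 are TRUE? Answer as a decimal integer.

register lanes = 128/8 = 16
p0[j] = (8+j < 43); true for j=0..15 → 16 lanes set

vl = 16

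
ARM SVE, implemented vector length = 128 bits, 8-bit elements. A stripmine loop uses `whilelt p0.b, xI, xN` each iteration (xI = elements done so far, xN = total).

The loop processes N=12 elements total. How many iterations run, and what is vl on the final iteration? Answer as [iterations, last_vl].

register lanes = 128/8 = 16
12 elements at 16/iter → 1 passes, remainder 12 on the last

[iterations, last_vl] = [1, 12]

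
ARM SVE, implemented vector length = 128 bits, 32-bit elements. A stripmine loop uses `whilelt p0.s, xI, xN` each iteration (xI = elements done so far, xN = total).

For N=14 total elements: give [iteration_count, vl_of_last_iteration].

[iterations, last_vl] = [4, 2]

128-bit reg / 32-bit elem → 4 lanes
iterations = ceil(14/4) = 4; final-pass vl = 2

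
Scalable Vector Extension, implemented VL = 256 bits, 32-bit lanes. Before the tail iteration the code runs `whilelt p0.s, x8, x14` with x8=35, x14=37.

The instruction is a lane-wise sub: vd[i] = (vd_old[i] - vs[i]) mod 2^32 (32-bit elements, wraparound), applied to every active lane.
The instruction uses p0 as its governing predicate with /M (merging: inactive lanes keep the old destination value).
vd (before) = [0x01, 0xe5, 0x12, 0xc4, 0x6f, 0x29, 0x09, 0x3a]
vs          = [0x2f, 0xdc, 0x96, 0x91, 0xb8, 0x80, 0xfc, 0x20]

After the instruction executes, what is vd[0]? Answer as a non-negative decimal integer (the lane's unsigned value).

vd[0] = 4294967250

256-bit reg / 32-bit elem → 8 lanes
active while 35+j < 37, i.e. j ∈ [0,2) capped at 8 ⇒ 2
[0] sub(0x01,0x2f) = 0xffffffd2
[1] sub(0xe5,0xdc) = 0x09
[2] tail/keep = 0x12
[3] tail/keep = 0xc4
[4] tail/keep = 0x6f
[5] tail/keep = 0x29
[6] tail/keep = 0x09
[7] tail/keep = 0x3a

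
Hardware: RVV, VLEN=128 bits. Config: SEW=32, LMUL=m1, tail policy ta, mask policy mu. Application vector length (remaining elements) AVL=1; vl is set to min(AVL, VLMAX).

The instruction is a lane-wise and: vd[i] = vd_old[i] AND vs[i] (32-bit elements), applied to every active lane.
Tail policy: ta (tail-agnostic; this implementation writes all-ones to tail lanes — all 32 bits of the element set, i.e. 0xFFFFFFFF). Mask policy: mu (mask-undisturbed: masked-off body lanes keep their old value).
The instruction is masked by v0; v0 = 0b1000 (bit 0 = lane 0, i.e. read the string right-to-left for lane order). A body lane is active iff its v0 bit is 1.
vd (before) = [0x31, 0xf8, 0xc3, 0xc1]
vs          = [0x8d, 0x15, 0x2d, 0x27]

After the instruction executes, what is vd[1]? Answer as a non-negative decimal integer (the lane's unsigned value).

VLMAX = (128 × 1) / 32 = 4 lanes
vl ← min(1, 4) = 1
  i=0: mask-off/keep → 49
  i=1: tail/ones → 4294967295
  i=2: tail/ones → 4294967295
  i=3: tail/ones → 4294967295

vd[1] = 4294967295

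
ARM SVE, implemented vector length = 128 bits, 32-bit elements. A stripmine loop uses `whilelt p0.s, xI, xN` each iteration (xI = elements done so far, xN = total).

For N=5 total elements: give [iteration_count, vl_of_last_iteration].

[iterations, last_vl] = [2, 1]

lane count: 128 div 32 = 4
N=5: ⌈5/4⌉ = 2 iters; last vl = 5 − 1×4 = 1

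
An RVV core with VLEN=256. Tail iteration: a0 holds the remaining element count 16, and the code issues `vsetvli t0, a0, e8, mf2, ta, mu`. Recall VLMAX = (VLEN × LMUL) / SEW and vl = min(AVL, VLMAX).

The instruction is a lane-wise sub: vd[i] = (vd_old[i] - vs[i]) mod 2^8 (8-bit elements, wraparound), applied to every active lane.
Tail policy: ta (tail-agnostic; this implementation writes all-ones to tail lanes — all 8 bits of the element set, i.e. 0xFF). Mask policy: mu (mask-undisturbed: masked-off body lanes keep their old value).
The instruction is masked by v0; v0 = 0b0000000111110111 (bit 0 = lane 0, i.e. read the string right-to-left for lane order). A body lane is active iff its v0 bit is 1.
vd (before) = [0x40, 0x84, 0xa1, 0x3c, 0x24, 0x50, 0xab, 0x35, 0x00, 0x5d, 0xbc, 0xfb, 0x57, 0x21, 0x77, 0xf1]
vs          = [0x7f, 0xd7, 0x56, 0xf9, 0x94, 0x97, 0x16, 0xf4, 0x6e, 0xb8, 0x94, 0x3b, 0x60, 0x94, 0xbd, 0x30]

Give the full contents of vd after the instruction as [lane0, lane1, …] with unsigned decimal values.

vd = [193, 173, 75, 60, 144, 185, 149, 65, 146, 93, 188, 251, 87, 33, 119, 241]

lanes per group: 256·1/2/8 = 16
AVL=16 ≤ VLMAX=16, so vl = 16
lane  0: sub(0x40,0x7f) ⇒ 0xc1
lane  1: sub(0x84,0xd7) ⇒ 0xad
lane  2: sub(0xa1,0x56) ⇒ 0x4b
lane  3: mask-off/keep ⇒ 0x3c
lane  4: sub(0x24,0x94) ⇒ 0x90
lane  5: sub(0x50,0x97) ⇒ 0xb9
lane  6: sub(0xab,0x16) ⇒ 0x95
lane  7: sub(0x35,0xf4) ⇒ 0x41
lane  8: sub(0x00,0x6e) ⇒ 0x92
lane  9: mask-off/keep ⇒ 0x5d
lane 10: mask-off/keep ⇒ 0xbc
lane 11: mask-off/keep ⇒ 0xfb
lane 12: mask-off/keep ⇒ 0x57
lane 13: mask-off/keep ⇒ 0x21
lane 14: mask-off/keep ⇒ 0x77
lane 15: mask-off/keep ⇒ 0xf1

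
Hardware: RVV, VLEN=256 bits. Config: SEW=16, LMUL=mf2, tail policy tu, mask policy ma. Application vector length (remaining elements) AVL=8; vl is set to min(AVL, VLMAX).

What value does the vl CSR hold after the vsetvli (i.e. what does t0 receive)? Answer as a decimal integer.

VLMAX = VLEN×LMUL/SEW = 256×1/2/16 = 8
vl ← min(8, 8) = 8

vl = 8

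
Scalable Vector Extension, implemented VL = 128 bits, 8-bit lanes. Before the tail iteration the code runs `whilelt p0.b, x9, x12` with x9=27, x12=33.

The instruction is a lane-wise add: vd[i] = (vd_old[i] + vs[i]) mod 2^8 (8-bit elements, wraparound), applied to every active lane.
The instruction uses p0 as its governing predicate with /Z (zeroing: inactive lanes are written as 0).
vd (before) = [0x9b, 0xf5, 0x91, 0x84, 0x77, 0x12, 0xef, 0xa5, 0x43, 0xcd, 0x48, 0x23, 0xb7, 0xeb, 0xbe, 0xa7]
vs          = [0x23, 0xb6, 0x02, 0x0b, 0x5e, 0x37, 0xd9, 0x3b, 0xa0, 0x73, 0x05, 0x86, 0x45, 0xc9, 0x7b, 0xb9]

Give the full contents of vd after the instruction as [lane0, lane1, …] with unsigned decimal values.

vd = [190, 171, 147, 143, 213, 73, 0, 0, 0, 0, 0, 0, 0, 0, 0, 0]

128-bit reg / 8-bit elem → 16 lanes
p0[j] = (27+j < 33); true for j=0..5 → 6 lanes set
lane  0: add(0x9b,0x23) ⇒ 0xbe
lane  1: add(0xf5,0xb6) ⇒ 0xab
lane  2: add(0x91,0x02) ⇒ 0x93
lane  3: add(0x84,0x0b) ⇒ 0x8f
lane  4: add(0x77,0x5e) ⇒ 0xd5
lane  5: add(0x12,0x37) ⇒ 0x49
lane  6: tail/zero ⇒ 0x00
lane  7: tail/zero ⇒ 0x00
lane  8: tail/zero ⇒ 0x00
lane  9: tail/zero ⇒ 0x00
lane 10: tail/zero ⇒ 0x00
lane 11: tail/zero ⇒ 0x00
lane 12: tail/zero ⇒ 0x00
lane 13: tail/zero ⇒ 0x00
lane 14: tail/zero ⇒ 0x00
lane 15: tail/zero ⇒ 0x00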